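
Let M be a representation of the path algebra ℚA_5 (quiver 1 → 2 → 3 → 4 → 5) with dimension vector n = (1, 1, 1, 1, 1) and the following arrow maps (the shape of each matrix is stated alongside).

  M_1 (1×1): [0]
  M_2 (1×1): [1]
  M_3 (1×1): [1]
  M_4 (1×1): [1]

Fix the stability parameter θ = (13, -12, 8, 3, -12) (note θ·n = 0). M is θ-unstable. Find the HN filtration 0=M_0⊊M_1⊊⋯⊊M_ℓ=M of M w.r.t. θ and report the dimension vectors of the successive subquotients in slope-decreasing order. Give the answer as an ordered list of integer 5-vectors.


Barcode: M ≅ I[1,1], I[2,5]. HN layers by μ_θ (3 steps, strictly decreasing):
  μ^(1)=13; μ^(2)=-1/3; μ^(3)=-12

((1, 0, 0, 0, 0); (0, 0, 1, 1, 1); (0, 1, 0, 0, 0))


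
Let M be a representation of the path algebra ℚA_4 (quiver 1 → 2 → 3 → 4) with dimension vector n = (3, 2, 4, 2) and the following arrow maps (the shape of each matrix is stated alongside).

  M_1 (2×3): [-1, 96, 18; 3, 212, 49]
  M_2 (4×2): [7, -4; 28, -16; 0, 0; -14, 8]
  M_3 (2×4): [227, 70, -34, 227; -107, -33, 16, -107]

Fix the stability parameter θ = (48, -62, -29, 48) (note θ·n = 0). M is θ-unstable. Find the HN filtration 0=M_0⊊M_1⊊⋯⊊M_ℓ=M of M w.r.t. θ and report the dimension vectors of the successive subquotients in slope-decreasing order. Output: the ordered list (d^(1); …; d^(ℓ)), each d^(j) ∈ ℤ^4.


Barcode: M ≅ I[1,1], I[1,2], I[1,4], I[3,3]^2, I[3,4]. HN layers by μ_θ (4 steps, strictly decreasing):
  μ^(1)=48; μ^(2)=-7; μ^(3)=-43/3; μ^(4)=-29

((1, 0, 0, 2); (1, 1, 0, 0); (1, 1, 1, 0); (0, 0, 3, 0))


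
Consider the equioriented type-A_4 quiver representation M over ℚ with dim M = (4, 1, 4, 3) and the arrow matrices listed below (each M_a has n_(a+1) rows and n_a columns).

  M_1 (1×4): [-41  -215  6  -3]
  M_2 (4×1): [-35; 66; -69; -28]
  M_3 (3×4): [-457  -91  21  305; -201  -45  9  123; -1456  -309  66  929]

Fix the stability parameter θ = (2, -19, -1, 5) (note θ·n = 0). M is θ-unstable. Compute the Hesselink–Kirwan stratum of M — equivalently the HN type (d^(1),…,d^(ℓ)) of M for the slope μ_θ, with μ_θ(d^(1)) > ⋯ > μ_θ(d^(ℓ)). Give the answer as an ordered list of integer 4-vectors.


Interval decomposition of M: I[1,1]^3, I[1,3], I[3,3], I[3,4]^2, I[4,4].
HN type (ℓ=4): μ^(1)=5; μ^(2)=2; μ^(3)=-1; μ^(4)=-17/2

((0, 0, 0, 3); (3, 0, 0, 0); (0, 0, 4, 0); (1, 1, 0, 0))


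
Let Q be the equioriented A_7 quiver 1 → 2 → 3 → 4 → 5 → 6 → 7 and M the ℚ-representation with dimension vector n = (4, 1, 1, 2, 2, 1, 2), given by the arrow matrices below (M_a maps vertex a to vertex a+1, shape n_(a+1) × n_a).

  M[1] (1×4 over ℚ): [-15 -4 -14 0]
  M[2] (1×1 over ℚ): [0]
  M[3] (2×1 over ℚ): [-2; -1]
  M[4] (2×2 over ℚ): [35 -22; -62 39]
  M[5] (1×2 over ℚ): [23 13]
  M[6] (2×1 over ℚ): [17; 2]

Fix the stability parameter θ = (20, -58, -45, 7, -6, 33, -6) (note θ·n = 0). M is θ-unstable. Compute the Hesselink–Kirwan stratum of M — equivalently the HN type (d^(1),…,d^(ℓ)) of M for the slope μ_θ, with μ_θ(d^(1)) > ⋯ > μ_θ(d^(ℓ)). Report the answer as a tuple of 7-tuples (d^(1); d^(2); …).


Barcode: M ≅ I[1,1]^3, I[1,2], I[3,7], I[4,5], I[7,7]. HN layers by μ_θ (6 steps, strictly decreasing):
  μ^(1)=20; μ^(2)=27/2; μ^(3)=1/2; μ^(4)=-6; μ^(5)=-19; μ^(6)=-45

((3, 0, 0, 0, 0, 0, 0); (0, 0, 0, 0, 0, 1, 1); (0, 0, 0, 2, 2, 0, 0); (0, 0, 0, 0, 0, 0, 1); (1, 1, 0, 0, 0, 0, 0); (0, 0, 1, 0, 0, 0, 0))


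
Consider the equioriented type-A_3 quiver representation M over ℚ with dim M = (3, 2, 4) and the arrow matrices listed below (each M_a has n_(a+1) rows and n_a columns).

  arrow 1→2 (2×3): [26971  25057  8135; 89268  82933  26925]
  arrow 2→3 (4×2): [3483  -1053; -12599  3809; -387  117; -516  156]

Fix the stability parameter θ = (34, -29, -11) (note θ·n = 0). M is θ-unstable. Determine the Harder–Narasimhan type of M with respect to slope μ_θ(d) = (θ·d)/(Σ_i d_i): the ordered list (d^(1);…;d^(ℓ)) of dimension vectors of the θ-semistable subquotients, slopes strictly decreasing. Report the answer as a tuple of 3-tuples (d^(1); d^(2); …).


Via rank(M_{q-1}∘⋯∘M_p): M ≅ I[1,1], I[1,2], I[1,3], I[3,3]^3.
μ_θ-semistable layers: μ^(1)=34; μ^(2)=5/2; μ^(3)=-2; μ^(4)=-11

((1, 0, 0); (1, 1, 0); (1, 1, 1); (0, 0, 3))


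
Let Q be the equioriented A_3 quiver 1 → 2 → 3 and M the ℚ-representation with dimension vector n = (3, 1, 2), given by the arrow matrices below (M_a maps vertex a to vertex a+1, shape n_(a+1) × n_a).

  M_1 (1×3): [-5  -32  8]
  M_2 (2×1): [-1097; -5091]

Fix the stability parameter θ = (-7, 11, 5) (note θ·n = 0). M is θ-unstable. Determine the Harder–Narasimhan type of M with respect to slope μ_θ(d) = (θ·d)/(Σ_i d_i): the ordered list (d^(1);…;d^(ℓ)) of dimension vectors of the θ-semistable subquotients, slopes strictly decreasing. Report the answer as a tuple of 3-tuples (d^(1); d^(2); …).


Interval decomposition of M: I[1,1]^2, I[1,3], I[3,3].
HN type (ℓ=3): μ^(1)=8; μ^(2)=5; μ^(3)=-7

((0, 1, 1); (0, 0, 1); (3, 0, 0))


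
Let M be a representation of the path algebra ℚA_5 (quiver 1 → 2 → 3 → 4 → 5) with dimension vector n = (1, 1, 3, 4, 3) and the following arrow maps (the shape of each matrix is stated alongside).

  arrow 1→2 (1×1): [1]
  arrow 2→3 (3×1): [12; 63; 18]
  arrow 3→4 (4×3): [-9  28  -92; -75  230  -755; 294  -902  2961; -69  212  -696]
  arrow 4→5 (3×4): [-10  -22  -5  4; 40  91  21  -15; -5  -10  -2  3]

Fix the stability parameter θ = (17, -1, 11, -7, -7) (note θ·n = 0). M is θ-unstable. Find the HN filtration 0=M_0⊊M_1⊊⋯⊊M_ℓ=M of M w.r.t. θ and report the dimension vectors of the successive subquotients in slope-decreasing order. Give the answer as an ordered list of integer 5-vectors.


Barcode: M ≅ I[1,3], I[3,4], I[3,5], I[4,5]^2. HN layers by μ_θ (5 steps, strictly decreasing):
  μ^(1)=11; μ^(2)=8; μ^(3)=2; μ^(4)=-1; μ^(5)=-7

((0, 0, 1, 0, 0); (1, 1, 0, 0, 0); (0, 0, 1, 1, 0); (0, 0, 1, 1, 1); (0, 0, 0, 2, 2))


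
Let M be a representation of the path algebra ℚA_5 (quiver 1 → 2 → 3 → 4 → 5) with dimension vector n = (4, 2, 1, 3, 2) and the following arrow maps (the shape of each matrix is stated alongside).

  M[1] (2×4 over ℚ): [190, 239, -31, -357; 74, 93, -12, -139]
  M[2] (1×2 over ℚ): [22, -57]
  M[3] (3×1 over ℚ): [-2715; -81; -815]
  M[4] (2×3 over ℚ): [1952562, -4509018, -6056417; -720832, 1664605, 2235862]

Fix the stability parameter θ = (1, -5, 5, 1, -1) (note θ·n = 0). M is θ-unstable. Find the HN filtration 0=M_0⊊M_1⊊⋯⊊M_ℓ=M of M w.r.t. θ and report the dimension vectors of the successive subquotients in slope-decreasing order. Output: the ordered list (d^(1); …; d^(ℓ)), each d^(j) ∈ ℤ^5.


Via rank(M_{q-1}∘⋯∘M_p): M ≅ I[1,1]^2, I[1,2], I[1,5], I[4,4], I[4,5].
μ_θ-semistable layers: μ^(1)=5/3; μ^(2)=1; μ^(3)=0; μ^(4)=-2

((0, 0, 1, 1, 1); (2, 0, 0, 1, 0); (0, 0, 0, 1, 1); (2, 2, 0, 0, 0))


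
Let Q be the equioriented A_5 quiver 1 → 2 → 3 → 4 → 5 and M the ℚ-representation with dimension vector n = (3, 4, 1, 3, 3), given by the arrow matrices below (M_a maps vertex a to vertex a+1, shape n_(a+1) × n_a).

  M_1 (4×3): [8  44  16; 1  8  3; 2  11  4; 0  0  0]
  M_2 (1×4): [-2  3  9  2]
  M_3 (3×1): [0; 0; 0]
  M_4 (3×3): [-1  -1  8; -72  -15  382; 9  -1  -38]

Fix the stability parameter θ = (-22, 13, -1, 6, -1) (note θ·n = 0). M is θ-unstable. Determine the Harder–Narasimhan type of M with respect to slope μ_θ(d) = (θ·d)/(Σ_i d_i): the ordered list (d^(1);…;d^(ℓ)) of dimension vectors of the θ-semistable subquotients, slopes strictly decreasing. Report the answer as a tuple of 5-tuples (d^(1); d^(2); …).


Barcode: M ≅ I[1,1], I[1,2], I[1,3], I[2,2]^2, I[4,5]^3. HN layers by μ_θ (4 steps, strictly decreasing):
  μ^(1)=13; μ^(2)=6; μ^(3)=5/2; μ^(4)=-22

((0, 3, 0, 0, 0); (0, 1, 1, 0, 0); (0, 0, 0, 3, 3); (3, 0, 0, 0, 0))


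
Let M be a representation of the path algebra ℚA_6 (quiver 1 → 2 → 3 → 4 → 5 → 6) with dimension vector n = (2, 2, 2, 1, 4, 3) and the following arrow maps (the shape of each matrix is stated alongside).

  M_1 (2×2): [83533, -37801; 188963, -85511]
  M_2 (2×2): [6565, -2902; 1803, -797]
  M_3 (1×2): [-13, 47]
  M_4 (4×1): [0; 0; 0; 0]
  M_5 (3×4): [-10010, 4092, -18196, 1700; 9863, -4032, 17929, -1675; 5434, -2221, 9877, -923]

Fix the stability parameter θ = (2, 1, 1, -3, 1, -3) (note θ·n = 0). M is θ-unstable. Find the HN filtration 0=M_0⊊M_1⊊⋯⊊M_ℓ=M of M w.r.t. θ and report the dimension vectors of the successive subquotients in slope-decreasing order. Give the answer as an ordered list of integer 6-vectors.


Barcode: M ≅ I[1,1], I[1,4], I[2,3], I[5,5], I[5,6]^3. HN layers by μ_θ (4 steps, strictly decreasing):
  μ^(1)=2; μ^(2)=1; μ^(3)=1/4; μ^(4)=-1

((1, 0, 0, 0, 0, 0); (0, 1, 1, 0, 1, 0); (1, 1, 1, 1, 0, 0); (0, 0, 0, 0, 3, 3))


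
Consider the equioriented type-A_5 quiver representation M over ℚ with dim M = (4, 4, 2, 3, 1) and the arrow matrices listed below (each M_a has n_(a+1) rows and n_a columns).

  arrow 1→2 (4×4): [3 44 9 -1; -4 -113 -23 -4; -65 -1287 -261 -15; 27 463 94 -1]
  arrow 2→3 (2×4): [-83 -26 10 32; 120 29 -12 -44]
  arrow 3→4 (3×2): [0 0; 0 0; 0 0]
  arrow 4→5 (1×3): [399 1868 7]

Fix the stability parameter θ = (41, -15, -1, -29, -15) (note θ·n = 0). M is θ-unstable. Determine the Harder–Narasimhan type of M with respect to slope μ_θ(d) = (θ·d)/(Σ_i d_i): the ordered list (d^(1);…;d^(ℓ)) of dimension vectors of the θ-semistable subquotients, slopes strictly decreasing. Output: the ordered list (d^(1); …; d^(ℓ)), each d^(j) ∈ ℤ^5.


Interval decomposition of M: I[1,1], I[1,2], I[1,3]^2, I[2,2], I[4,4]^2, I[4,5].
HN type (ℓ=5): μ^(1)=41; μ^(2)=13; μ^(3)=25/3; μ^(4)=-15; μ^(5)=-29

((1, 0, 0, 0, 0); (1, 1, 0, 0, 0); (2, 2, 2, 0, 0); (0, 1, 0, 0, 1); (0, 0, 0, 3, 0))


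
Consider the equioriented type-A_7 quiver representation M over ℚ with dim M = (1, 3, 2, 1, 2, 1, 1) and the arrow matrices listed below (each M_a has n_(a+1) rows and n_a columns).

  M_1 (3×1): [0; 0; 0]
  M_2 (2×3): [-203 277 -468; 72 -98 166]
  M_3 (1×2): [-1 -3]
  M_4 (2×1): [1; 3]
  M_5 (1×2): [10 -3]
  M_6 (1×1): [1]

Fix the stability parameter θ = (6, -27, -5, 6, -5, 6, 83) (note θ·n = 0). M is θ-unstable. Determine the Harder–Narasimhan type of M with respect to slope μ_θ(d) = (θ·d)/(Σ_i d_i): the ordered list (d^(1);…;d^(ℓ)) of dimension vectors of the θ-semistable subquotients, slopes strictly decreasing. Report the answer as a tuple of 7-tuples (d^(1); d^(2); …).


Barcode: M ≅ I[1,1], I[2,2], I[2,3], I[2,7], I[5,5]. HN layers by μ_θ (5 steps, strictly decreasing):
  μ^(1)=83; μ^(2)=6; μ^(3)=1/2; μ^(4)=-5; μ^(5)=-27

((0, 0, 0, 0, 0, 0, 1); (1, 0, 0, 0, 0, 1, 0); (0, 0, 0, 1, 1, 0, 0); (0, 0, 2, 0, 1, 0, 0); (0, 3, 0, 0, 0, 0, 0))


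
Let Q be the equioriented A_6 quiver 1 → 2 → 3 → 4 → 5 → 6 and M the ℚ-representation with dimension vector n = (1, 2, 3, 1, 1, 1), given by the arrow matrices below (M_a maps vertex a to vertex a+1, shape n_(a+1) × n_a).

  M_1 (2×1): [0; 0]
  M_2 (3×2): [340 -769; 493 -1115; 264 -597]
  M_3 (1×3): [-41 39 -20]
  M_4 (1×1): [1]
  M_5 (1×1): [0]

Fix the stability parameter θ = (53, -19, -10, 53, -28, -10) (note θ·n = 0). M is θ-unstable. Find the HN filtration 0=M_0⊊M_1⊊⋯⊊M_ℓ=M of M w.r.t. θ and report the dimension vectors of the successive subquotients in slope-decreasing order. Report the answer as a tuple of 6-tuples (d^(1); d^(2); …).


Via rank(M_{q-1}∘⋯∘M_p): M ≅ I[1,1], I[2,3], I[2,5], I[3,3], I[6,6].
μ_θ-semistable layers: μ^(1)=53; μ^(2)=25/2; μ^(3)=-10; μ^(4)=-19

((1, 0, 0, 0, 0, 0); (0, 0, 0, 1, 1, 0); (0, 0, 3, 0, 0, 1); (0, 2, 0, 0, 0, 0))


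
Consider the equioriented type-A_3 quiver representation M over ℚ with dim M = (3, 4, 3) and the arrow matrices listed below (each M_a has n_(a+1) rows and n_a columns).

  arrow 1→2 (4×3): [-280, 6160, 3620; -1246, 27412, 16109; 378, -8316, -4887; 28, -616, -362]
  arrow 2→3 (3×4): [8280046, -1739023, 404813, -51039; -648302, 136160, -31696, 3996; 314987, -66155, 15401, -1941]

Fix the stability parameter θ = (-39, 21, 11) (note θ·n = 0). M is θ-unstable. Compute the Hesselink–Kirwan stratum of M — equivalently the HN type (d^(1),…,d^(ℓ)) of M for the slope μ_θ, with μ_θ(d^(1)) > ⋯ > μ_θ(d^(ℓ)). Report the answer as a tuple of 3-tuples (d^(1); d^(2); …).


Interval decomposition of M: I[1,1]^2, I[1,2], I[2,2], I[2,3]^2, I[3,3].
HN type (ℓ=4): μ^(1)=21; μ^(2)=16; μ^(3)=11; μ^(4)=-39

((0, 2, 0); (0, 2, 2); (0, 0, 1); (3, 0, 0))


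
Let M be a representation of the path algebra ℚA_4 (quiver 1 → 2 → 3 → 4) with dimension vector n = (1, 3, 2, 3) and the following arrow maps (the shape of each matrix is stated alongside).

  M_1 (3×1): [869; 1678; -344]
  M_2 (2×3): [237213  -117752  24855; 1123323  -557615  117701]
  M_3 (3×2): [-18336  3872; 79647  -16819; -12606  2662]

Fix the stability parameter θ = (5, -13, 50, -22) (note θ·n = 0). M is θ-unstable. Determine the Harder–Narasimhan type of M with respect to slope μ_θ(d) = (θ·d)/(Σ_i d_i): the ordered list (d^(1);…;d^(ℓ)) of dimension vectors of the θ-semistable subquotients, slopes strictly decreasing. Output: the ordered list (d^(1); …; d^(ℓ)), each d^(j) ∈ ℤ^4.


Via rank(M_{q-1}∘⋯∘M_p): M ≅ I[1,3], I[2,2], I[2,4], I[4,4]^2.
μ_θ-semistable layers: μ^(1)=50; μ^(2)=14; μ^(3)=-4; μ^(4)=-13; μ^(5)=-22

((0, 0, 1, 0); (0, 0, 1, 1); (1, 1, 0, 0); (0, 2, 0, 0); (0, 0, 0, 2))


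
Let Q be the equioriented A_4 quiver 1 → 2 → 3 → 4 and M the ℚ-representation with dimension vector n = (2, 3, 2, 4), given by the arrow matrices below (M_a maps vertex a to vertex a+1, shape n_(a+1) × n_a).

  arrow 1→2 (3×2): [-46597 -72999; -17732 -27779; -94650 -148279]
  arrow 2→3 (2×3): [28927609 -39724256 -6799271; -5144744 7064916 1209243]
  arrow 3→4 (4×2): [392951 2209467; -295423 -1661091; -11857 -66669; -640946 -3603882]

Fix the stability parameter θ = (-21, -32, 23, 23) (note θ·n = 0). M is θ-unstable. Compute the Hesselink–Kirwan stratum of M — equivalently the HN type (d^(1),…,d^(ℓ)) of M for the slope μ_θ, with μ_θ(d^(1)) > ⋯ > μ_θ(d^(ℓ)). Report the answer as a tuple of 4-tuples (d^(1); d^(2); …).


Via rank(M_{q-1}∘⋯∘M_p): M ≅ I[1,3], I[1,4], I[2,2], I[4,4]^3.
μ_θ-semistable layers: μ^(1)=23; μ^(2)=-53/2; μ^(3)=-32

((0, 0, 2, 4); (2, 2, 0, 0); (0, 1, 0, 0))


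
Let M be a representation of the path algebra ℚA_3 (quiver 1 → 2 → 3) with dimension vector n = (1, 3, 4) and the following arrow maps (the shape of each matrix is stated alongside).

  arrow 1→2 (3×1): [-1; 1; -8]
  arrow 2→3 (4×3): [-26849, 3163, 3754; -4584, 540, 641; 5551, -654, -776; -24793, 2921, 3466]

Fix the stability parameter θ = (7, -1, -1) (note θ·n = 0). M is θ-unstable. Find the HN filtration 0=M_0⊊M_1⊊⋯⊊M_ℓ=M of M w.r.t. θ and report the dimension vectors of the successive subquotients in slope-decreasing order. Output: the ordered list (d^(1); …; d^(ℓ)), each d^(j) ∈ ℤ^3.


Interval decomposition of M: I[1,3], I[2,3]^2, I[3,3].
HN type (ℓ=2): μ^(1)=5/3; μ^(2)=-1

((1, 1, 1); (0, 2, 3))


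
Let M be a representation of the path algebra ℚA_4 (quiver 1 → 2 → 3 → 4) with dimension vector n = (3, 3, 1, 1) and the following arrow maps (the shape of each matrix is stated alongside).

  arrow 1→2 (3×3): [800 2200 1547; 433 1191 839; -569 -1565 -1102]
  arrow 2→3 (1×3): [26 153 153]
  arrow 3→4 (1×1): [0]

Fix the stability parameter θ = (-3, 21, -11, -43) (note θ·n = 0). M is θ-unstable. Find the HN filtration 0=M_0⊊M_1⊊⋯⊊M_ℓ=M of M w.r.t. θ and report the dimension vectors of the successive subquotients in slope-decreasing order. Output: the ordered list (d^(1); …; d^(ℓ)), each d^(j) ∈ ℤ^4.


Interval decomposition of M: I[1,2]^2, I[1,3], I[4,4].
HN type (ℓ=4): μ^(1)=21; μ^(2)=5; μ^(3)=-3; μ^(4)=-43

((0, 2, 0, 0); (0, 1, 1, 0); (3, 0, 0, 0); (0, 0, 0, 1))


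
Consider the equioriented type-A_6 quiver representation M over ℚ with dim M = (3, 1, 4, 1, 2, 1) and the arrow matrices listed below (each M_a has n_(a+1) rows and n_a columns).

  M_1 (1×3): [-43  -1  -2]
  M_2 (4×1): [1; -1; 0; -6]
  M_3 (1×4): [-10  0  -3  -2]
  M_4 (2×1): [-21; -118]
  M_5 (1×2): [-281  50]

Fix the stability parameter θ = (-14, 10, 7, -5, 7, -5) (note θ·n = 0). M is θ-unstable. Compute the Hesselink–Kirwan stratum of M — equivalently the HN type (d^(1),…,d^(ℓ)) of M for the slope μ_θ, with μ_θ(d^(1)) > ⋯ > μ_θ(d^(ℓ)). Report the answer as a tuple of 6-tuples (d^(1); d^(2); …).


Interval decomposition of M: I[1,1]^2, I[1,6], I[3,3]^3, I[5,5].
HN type (ℓ=3): μ^(1)=7; μ^(2)=14/5; μ^(3)=-14

((0, 0, 3, 0, 1, 0); (0, 1, 1, 1, 1, 1); (3, 0, 0, 0, 0, 0))


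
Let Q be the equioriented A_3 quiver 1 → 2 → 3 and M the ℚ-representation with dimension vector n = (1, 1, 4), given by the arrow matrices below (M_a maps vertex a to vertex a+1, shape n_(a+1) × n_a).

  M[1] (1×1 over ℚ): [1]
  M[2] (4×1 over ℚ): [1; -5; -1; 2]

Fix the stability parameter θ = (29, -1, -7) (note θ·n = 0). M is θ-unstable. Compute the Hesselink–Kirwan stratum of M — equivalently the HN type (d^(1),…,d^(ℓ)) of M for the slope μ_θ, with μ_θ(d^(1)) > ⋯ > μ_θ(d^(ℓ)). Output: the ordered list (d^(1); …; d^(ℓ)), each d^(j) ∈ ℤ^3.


Via rank(M_{q-1}∘⋯∘M_p): M ≅ I[1,3], I[3,3]^3.
μ_θ-semistable layers: μ^(1)=7; μ^(2)=-7

((1, 1, 1); (0, 0, 3))


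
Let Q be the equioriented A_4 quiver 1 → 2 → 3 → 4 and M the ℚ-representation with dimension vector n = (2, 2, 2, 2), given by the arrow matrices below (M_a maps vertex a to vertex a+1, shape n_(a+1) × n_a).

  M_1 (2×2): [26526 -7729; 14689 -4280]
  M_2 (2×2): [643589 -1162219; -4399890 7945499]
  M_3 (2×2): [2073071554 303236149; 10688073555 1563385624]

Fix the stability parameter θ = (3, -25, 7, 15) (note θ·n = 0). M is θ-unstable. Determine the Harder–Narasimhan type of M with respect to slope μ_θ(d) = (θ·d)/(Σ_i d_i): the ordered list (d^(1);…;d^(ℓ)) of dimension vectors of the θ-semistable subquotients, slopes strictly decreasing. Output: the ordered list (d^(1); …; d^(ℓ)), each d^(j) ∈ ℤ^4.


Via rank(M_{q-1}∘⋯∘M_p): M ≅ I[1,4]^2.
μ_θ-semistable layers: μ^(1)=15; μ^(2)=7; μ^(3)=-11

((0, 0, 0, 2); (0, 0, 2, 0); (2, 2, 0, 0))


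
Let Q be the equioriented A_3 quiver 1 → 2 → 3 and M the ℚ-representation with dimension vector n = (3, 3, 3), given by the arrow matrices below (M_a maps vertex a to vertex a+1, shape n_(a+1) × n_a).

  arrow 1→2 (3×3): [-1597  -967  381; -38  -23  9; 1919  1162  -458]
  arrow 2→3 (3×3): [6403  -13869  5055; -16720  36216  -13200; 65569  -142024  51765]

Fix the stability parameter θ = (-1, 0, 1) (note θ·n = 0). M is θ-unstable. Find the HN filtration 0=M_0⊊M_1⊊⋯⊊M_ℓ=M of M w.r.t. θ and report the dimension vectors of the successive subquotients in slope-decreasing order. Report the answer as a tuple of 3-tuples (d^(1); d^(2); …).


Interval decomposition of M: I[1,1], I[1,2], I[1,3], I[2,3], I[3,3].
HN type (ℓ=3): μ^(1)=1; μ^(2)=0; μ^(3)=-1

((0, 0, 3); (0, 3, 0); (3, 0, 0))


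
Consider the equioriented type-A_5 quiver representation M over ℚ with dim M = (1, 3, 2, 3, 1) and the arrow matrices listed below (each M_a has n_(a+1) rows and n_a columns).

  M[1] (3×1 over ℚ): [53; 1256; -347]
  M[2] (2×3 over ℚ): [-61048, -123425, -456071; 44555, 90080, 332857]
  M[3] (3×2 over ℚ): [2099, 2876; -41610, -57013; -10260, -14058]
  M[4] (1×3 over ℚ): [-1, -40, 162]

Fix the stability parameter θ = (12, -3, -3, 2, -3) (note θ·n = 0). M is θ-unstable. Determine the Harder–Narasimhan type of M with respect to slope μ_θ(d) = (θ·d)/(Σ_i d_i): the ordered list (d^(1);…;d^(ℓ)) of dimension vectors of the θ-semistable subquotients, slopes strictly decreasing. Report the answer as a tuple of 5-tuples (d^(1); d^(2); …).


Barcode: M ≅ I[1,5], I[2,2], I[2,4], I[4,4]. HN layers by μ_θ (3 steps, strictly decreasing):
  μ^(1)=2; μ^(2)=1; μ^(3)=-3

((0, 0, 0, 2, 0); (1, 1, 1, 1, 1); (0, 2, 1, 0, 0))


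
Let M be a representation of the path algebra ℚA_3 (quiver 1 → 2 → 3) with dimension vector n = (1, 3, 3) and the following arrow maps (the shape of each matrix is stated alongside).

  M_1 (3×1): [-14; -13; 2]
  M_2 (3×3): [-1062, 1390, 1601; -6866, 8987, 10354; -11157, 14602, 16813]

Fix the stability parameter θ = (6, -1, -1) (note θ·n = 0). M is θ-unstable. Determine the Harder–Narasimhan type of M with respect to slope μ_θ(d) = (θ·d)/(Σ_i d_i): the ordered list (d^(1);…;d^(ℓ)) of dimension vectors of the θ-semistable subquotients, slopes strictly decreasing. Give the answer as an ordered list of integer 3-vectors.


Barcode: M ≅ I[1,3], I[2,3]^2. HN layers by μ_θ (2 steps, strictly decreasing):
  μ^(1)=4/3; μ^(2)=-1

((1, 1, 1); (0, 2, 2))


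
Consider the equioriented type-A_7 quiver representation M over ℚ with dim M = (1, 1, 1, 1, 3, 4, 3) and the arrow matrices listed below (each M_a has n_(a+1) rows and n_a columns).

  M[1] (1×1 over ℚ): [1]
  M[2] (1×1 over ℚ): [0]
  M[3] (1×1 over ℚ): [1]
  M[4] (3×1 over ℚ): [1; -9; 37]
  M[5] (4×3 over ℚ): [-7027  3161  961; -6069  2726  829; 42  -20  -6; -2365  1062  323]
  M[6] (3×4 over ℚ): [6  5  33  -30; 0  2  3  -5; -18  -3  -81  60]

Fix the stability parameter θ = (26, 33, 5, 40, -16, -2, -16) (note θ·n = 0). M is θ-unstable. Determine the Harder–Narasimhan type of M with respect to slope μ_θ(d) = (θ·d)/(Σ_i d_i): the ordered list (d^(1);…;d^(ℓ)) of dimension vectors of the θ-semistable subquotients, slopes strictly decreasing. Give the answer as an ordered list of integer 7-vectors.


Interval decomposition of M: I[1,2], I[3,7], I[5,6], I[5,7], I[6,6], I[7,7].
HN type (ℓ=6): μ^(1)=33; μ^(2)=26; μ^(3)=11/5; μ^(4)=-2; μ^(5)=-9; μ^(6)=-16

((0, 1, 0, 0, 0, 0, 0); (1, 0, 0, 0, 0, 0, 0); (0, 0, 1, 1, 1, 1, 1); (0, 0, 0, 0, 0, 2, 0); (0, 0, 0, 0, 0, 1, 1); (0, 0, 0, 0, 2, 0, 1))


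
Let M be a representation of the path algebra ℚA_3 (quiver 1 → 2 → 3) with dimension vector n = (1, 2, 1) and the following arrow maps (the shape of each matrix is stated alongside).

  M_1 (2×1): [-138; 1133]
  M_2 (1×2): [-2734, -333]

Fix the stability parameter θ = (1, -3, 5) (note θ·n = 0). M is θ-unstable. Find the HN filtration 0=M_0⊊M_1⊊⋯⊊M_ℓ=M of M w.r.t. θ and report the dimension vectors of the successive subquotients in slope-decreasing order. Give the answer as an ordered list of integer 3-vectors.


Barcode: M ≅ I[1,3], I[2,2]. HN layers by μ_θ (3 steps, strictly decreasing):
  μ^(1)=5; μ^(2)=-1; μ^(3)=-3

((0, 0, 1); (1, 1, 0); (0, 1, 0))


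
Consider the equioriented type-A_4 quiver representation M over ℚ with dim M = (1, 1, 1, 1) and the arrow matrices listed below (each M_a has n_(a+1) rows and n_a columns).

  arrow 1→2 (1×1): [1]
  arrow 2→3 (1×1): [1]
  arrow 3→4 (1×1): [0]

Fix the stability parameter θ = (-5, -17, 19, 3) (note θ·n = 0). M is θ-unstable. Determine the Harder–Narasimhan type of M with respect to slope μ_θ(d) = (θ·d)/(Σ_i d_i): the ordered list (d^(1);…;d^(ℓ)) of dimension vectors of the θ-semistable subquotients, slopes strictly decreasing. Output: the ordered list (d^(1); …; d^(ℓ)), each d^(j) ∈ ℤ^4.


Via rank(M_{q-1}∘⋯∘M_p): M ≅ I[1,3], I[4,4].
μ_θ-semistable layers: μ^(1)=19; μ^(2)=3; μ^(3)=-11

((0, 0, 1, 0); (0, 0, 0, 1); (1, 1, 0, 0))


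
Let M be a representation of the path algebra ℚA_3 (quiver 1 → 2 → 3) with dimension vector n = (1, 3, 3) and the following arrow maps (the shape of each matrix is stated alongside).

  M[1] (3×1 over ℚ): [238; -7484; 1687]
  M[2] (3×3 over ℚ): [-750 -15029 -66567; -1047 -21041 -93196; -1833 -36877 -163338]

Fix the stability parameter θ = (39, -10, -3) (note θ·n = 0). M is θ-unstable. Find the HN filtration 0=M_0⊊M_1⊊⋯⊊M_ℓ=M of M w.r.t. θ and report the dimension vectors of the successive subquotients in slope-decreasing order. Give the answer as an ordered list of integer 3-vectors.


Interval decomposition of M: I[1,3], I[2,2], I[2,3], I[3,3].
HN type (ℓ=3): μ^(1)=26/3; μ^(2)=-3; μ^(3)=-10

((1, 1, 1); (0, 0, 2); (0, 2, 0))


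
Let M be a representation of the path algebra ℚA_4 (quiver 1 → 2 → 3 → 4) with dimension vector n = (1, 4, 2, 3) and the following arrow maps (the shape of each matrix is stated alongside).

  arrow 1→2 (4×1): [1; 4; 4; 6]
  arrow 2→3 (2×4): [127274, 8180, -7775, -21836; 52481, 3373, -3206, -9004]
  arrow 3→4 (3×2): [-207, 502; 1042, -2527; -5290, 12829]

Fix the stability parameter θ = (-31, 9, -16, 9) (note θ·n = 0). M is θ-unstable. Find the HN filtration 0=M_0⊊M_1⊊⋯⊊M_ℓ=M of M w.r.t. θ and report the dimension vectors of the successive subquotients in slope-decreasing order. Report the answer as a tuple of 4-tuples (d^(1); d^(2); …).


Interval decomposition of M: I[1,4], I[2,2]^2, I[2,4], I[4,4].
HN type (ℓ=3): μ^(1)=9; μ^(2)=-7/2; μ^(3)=-31

((0, 2, 0, 3); (0, 2, 2, 0); (1, 0, 0, 0))


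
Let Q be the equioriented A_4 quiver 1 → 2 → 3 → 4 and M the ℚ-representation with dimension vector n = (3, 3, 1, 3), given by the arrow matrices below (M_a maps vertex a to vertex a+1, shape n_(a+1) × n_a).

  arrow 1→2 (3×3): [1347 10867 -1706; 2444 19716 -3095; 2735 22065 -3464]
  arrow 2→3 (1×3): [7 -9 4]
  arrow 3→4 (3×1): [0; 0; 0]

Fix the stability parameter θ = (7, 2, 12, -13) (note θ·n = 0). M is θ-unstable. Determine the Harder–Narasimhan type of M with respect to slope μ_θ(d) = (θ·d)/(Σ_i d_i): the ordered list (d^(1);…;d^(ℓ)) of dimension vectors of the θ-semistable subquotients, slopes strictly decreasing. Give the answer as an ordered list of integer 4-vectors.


Via rank(M_{q-1}∘⋯∘M_p): M ≅ I[1,2]^2, I[1,3], I[4,4]^3.
μ_θ-semistable layers: μ^(1)=12; μ^(2)=9/2; μ^(3)=-13

((0, 0, 1, 0); (3, 3, 0, 0); (0, 0, 0, 3))


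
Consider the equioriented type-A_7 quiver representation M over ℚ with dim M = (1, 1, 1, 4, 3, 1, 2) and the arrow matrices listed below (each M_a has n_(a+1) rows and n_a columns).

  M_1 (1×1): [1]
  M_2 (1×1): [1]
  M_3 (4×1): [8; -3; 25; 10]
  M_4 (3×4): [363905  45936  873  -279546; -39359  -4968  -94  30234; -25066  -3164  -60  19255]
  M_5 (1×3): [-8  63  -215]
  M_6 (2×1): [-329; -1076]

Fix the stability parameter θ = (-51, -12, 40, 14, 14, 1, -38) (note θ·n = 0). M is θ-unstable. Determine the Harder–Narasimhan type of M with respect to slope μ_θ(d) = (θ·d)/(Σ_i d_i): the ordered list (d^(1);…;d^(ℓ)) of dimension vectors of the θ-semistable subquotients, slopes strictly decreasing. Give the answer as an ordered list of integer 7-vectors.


Via rank(M_{q-1}∘⋯∘M_p): M ≅ I[1,5], I[4,4], I[4,5], I[4,7], I[7,7].
μ_θ-semistable layers: μ^(1)=68/3; μ^(2)=14; μ^(3)=-9/4; μ^(4)=-12; μ^(5)=-38; μ^(6)=-51

((0, 0, 1, 1, 1, 0, 0); (0, 0, 0, 2, 1, 0, 0); (0, 0, 0, 1, 1, 1, 1); (0, 1, 0, 0, 0, 0, 0); (0, 0, 0, 0, 0, 0, 1); (1, 0, 0, 0, 0, 0, 0))


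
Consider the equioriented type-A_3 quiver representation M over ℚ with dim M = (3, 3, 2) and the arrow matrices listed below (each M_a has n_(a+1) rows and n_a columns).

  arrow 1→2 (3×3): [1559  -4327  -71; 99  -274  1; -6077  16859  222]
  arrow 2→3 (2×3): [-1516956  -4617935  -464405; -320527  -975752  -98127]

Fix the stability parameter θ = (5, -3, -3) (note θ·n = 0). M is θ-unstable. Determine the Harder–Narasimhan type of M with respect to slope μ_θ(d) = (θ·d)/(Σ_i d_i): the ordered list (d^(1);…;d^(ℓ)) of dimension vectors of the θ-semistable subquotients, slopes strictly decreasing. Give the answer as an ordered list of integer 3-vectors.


Via rank(M_{q-1}∘⋯∘M_p): M ≅ I[1,2], I[1,3]^2.
μ_θ-semistable layers: μ^(1)=1; μ^(2)=-1/3

((1, 1, 0); (2, 2, 2))


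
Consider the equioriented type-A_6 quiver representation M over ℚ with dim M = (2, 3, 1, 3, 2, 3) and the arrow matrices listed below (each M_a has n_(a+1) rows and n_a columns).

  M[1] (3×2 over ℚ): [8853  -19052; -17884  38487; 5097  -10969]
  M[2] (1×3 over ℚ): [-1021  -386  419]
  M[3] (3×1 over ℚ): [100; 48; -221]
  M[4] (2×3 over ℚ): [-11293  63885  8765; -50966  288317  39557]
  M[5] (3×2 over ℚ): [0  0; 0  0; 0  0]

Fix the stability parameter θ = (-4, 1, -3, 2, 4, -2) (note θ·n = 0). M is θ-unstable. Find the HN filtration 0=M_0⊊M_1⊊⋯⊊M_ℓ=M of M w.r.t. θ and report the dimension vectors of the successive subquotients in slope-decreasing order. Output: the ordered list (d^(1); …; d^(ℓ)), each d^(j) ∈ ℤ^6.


Barcode: M ≅ I[1,2], I[1,5], I[2,2], I[4,4], I[4,5], I[6,6]^3. HN layers by μ_θ (6 steps, strictly decreasing):
  μ^(1)=4; μ^(2)=2; μ^(3)=1; μ^(4)=-1; μ^(5)=-2; μ^(6)=-4

((0, 0, 0, 0, 2, 0); (0, 0, 0, 3, 0, 0); (0, 2, 0, 0, 0, 0); (0, 1, 1, 0, 0, 0); (0, 0, 0, 0, 0, 3); (2, 0, 0, 0, 0, 0))


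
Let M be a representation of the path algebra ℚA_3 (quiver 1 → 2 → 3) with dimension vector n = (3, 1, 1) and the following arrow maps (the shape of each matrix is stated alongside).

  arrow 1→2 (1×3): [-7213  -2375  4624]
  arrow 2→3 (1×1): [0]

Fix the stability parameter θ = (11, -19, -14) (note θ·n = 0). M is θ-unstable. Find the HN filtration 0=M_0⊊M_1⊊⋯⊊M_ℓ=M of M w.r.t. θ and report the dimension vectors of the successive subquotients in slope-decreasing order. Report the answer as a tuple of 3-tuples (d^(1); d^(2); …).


Barcode: M ≅ I[1,1]^2, I[1,2], I[3,3]. HN layers by μ_θ (3 steps, strictly decreasing):
  μ^(1)=11; μ^(2)=-4; μ^(3)=-14

((2, 0, 0); (1, 1, 0); (0, 0, 1))


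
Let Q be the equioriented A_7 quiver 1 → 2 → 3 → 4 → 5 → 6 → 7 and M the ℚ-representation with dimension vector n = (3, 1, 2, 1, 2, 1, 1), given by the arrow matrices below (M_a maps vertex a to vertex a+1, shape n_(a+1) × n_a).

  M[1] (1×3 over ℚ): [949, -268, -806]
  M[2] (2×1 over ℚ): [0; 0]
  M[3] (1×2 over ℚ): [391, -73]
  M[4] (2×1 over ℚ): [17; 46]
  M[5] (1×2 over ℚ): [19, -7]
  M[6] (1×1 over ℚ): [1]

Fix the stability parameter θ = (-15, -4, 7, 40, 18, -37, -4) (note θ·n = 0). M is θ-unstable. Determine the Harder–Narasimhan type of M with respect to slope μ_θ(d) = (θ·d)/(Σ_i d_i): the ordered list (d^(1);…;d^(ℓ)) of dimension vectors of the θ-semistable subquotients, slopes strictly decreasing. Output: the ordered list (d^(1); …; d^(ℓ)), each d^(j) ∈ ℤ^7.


Interval decomposition of M: I[1,1]^2, I[1,2], I[3,3], I[3,7], I[5,5].
HN type (ℓ=5): μ^(1)=18; μ^(2)=7; μ^(3)=24/5; μ^(4)=-4; μ^(5)=-15

((0, 0, 0, 0, 1, 0, 0); (0, 0, 1, 0, 0, 0, 0); (0, 0, 1, 1, 1, 1, 1); (0, 1, 0, 0, 0, 0, 0); (3, 0, 0, 0, 0, 0, 0))


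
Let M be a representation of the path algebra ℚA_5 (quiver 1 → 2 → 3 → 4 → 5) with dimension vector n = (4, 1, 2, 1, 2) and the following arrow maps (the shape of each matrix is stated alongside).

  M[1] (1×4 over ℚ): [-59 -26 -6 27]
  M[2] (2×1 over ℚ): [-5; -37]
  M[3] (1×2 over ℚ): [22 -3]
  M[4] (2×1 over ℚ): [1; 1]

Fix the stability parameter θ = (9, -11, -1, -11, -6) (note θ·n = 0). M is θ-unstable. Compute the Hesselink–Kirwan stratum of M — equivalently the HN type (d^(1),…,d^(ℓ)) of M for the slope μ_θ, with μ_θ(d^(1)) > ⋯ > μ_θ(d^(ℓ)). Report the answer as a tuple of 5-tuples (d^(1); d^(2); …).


Barcode: M ≅ I[1,1]^3, I[1,5], I[3,3], I[5,5]. HN layers by μ_θ (4 steps, strictly decreasing):
  μ^(1)=9; μ^(2)=-1; μ^(3)=-4; μ^(4)=-6

((3, 0, 0, 0, 0); (0, 0, 1, 0, 0); (1, 1, 1, 1, 1); (0, 0, 0, 0, 1))


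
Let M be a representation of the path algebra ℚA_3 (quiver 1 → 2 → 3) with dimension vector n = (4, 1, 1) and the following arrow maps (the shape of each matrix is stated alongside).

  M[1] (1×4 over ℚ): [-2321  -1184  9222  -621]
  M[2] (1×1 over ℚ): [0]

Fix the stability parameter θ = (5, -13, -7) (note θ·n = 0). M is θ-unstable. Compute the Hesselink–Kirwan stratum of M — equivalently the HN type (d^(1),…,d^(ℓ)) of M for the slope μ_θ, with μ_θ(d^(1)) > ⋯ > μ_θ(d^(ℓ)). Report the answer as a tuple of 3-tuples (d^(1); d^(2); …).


Via rank(M_{q-1}∘⋯∘M_p): M ≅ I[1,1]^3, I[1,2], I[3,3].
μ_θ-semistable layers: μ^(1)=5; μ^(2)=-4; μ^(3)=-7

((3, 0, 0); (1, 1, 0); (0, 0, 1))


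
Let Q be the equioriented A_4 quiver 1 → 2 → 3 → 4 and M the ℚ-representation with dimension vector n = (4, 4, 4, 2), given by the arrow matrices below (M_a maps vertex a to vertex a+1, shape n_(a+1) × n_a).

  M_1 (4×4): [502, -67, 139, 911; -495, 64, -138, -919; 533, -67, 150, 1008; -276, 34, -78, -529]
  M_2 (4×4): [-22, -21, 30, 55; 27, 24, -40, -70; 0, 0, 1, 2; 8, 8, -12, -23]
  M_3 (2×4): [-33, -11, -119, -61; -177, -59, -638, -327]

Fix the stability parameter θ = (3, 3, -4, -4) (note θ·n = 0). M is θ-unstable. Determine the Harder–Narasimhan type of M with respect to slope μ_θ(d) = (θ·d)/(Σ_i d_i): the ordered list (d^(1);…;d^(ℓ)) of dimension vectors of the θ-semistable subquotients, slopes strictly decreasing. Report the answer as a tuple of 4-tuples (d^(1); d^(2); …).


Barcode: M ≅ I[1,3]^2, I[1,4]^2. HN layers by μ_θ (2 steps, strictly decreasing):
  μ^(1)=2/3; μ^(2)=-1/2

((2, 2, 2, 0); (2, 2, 2, 2))


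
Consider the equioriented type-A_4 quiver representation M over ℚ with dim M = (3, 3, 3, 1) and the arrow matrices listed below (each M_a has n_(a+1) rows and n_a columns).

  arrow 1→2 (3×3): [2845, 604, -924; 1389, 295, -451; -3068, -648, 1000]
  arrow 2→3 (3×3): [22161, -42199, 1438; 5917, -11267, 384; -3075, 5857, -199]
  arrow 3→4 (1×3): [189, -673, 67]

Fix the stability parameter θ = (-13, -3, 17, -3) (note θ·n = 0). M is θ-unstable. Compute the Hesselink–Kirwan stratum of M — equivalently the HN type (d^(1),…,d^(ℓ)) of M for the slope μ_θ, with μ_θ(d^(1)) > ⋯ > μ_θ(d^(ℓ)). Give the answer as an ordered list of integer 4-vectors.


Barcode: M ≅ I[1,1], I[1,2], I[1,4], I[2,3], I[3,3]. HN layers by μ_θ (4 steps, strictly decreasing):
  μ^(1)=17; μ^(2)=7; μ^(3)=-3; μ^(4)=-13

((0, 0, 2, 0); (0, 0, 1, 1); (0, 3, 0, 0); (3, 0, 0, 0))


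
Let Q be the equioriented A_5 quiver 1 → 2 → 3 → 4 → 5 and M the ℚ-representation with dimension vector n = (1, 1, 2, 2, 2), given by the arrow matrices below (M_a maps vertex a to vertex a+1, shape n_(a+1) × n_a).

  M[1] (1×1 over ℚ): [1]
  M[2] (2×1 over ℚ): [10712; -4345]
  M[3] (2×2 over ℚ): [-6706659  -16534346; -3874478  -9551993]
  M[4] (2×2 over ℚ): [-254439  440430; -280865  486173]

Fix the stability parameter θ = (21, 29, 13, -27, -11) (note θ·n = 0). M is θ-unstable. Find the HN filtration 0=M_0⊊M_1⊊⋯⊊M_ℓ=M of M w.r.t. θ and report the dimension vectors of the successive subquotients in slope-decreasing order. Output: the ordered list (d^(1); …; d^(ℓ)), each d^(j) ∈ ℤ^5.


Via rank(M_{q-1}∘⋯∘M_p): M ≅ I[1,5], I[3,5].
μ_θ-semistable layers: μ^(1)=5; μ^(2)=-25/3

((1, 1, 1, 1, 1); (0, 0, 1, 1, 1))


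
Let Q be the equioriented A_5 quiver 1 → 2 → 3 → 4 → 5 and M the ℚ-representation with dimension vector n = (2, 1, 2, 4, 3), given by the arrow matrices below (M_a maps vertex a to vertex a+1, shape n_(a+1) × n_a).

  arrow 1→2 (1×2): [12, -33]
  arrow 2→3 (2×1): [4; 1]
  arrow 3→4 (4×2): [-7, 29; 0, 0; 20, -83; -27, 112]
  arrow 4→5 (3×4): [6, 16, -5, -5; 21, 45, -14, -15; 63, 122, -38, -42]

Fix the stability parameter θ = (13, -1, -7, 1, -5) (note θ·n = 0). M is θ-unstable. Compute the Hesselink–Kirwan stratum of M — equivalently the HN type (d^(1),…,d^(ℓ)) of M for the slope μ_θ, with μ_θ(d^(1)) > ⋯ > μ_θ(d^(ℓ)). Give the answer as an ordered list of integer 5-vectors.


Via rank(M_{q-1}∘⋯∘M_p): M ≅ I[1,1], I[1,5], I[3,5], I[4,4], I[4,5].
μ_θ-semistable layers: μ^(1)=13; μ^(2)=1; μ^(3)=1/5; μ^(4)=-2; μ^(5)=-7

((1, 0, 0, 0, 0); (0, 0, 0, 1, 0); (1, 1, 1, 1, 1); (0, 0, 0, 2, 2); (0, 0, 1, 0, 0))


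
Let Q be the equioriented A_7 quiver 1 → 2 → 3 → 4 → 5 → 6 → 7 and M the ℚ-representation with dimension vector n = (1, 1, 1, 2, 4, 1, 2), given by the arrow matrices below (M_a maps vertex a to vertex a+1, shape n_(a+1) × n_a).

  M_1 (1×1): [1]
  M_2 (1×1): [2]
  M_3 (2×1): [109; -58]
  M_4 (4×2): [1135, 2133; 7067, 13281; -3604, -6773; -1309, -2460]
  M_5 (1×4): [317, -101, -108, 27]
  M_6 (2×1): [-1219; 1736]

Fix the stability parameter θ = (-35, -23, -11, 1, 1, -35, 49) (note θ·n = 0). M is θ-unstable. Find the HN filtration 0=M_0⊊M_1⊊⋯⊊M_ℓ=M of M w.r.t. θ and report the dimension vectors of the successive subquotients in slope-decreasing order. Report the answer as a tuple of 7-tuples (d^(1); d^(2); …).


Barcode: M ≅ I[1,7], I[4,5], I[5,5]^2, I[7,7]. HN layers by μ_θ (5 steps, strictly decreasing):
  μ^(1)=49; μ^(2)=1; μ^(3)=-11; μ^(4)=-23; μ^(5)=-35

((0, 0, 0, 0, 0, 0, 2); (0, 0, 0, 1, 3, 0, 0); (0, 0, 1, 1, 1, 1, 0); (0, 1, 0, 0, 0, 0, 0); (1, 0, 0, 0, 0, 0, 0))


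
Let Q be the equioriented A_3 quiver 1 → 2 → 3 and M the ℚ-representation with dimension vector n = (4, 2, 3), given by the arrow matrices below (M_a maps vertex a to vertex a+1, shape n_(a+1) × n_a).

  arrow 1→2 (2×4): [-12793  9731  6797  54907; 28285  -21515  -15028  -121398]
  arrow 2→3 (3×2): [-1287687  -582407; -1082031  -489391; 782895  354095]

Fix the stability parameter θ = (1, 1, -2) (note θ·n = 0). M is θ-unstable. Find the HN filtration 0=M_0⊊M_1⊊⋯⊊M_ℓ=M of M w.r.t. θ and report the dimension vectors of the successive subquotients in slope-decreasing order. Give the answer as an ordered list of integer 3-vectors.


Barcode: M ≅ I[1,1]^2, I[1,2], I[1,3], I[3,3]^2. HN layers by μ_θ (3 steps, strictly decreasing):
  μ^(1)=1; μ^(2)=0; μ^(3)=-2

((3, 1, 0); (1, 1, 1); (0, 0, 2))


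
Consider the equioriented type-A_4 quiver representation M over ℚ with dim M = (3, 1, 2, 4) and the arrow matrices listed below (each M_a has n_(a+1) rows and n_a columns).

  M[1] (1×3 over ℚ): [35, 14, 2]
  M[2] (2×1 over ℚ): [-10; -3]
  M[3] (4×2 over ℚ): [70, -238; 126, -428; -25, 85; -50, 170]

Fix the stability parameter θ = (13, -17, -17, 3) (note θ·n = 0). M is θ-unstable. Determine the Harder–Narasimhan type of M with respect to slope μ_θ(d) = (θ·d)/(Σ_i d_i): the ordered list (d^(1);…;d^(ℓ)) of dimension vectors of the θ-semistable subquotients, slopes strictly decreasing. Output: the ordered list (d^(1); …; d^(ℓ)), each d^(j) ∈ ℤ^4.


Via rank(M_{q-1}∘⋯∘M_p): M ≅ I[1,1]^2, I[1,4], I[3,4], I[4,4]^2.
μ_θ-semistable layers: μ^(1)=13; μ^(2)=3; μ^(3)=-7; μ^(4)=-17

((2, 0, 0, 0); (0, 0, 0, 4); (1, 1, 1, 0); (0, 0, 1, 0))


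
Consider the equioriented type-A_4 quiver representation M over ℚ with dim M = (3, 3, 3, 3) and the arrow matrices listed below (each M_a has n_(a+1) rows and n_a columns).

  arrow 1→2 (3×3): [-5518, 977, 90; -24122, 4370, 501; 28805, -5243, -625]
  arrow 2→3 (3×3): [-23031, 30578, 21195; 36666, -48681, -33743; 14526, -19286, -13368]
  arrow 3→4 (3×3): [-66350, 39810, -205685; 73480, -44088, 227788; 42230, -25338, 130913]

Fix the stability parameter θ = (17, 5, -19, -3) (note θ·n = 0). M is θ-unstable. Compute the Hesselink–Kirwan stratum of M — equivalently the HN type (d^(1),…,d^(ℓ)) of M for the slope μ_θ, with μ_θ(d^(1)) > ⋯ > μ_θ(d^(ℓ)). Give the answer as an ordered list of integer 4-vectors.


Barcode: M ≅ I[1,2], I[1,3]^2, I[3,4], I[4,4]^2. HN layers by μ_θ (4 steps, strictly decreasing):
  μ^(1)=11; μ^(2)=1; μ^(3)=-3; μ^(4)=-19

((1, 1, 0, 0); (2, 2, 2, 0); (0, 0, 0, 3); (0, 0, 1, 0))
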